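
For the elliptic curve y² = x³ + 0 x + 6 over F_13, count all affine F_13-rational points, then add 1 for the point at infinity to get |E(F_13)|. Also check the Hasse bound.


Affine points = {(2, 1), (2, 12), (5, 1), (5, 12), (6, 1), (6, 12)}; affine count = 6; |E(F_13)| = 7.

Discriminant check: Δ ∝ 4a³ + 27b² = 4·0³ + 27·6² = 4·0 + 27·36 ≡ 10 (mod 13). Nonzero ⇒ E is nonsingular.
For each x ∈ F_13, compute rhs = x³ + 0·x + 6 mod 13, then count y ∈ F_13 with y² ≡ rhs.
  x = 0: rhs = 6, matching y values: none (0 points).
  x = 1: rhs = 7, matching y values: none (0 points).
  x = 2: rhs = 1, matching y values: 1, 12 (2 points).
  x = 3: rhs = 7, matching y values: none (0 points).
  x = 4: rhs = 5, matching y values: none (0 points).
  x = 5: rhs = 1, matching y values: 1, 12 (2 points).
  x = 6: rhs = 1, matching y values: 1, 12 (2 points).
  x = 7: rhs = 11, matching y values: none (0 points).
  x = 8: rhs = 11, matching y values: none (0 points).
  x = 9: rhs = 7, matching y values: none (0 points).
  x = 10: rhs = 5, matching y values: none (0 points).
  x = 11: rhs = 11, matching y values: none (0 points).
  x = 12: rhs = 5, matching y values: none (0 points).
Total affine count: 6.
Full point count |E(F_13)| = 6 + 1 = 7.
Hasse bound: |7 − (13+1)| = |-7| = 7 ≤ 2√13 ≈ 7.2111 ✓.


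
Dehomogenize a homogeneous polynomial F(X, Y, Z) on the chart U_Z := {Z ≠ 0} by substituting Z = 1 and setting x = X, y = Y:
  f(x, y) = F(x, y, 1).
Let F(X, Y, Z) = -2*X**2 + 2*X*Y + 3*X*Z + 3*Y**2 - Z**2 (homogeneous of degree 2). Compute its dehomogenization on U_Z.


f(x, y) = -2*x**2 + 2*x*y + 3*x + 3*y**2 - 1

On U_Z we set Z = 1. Each monomial c·X^i·Y^j·Z^k in F becomes c·x^i·y^j·1^k = c·x^i·y^j.
Substituting Z = 1: F(X, Y, 1) = -2*x**2 + 2*x*y + 3*x + 3*y**2 - 1.
Note: deg(f) ≤ deg(F) = 2; strict inequality happens when F is divisible by Z (lost terms).


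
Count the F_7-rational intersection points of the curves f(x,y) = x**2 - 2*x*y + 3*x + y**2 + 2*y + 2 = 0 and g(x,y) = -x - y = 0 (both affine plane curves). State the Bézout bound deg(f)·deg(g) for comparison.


Common zeros: {(1, 6), (4, 3)}; count = 2; Bézout bound = 2.

deg(f) = 2, deg(g) = 1, so Bézout bound = 2.
Scan x ∈ F_7. For each x, list the y ∈ F_7 with f(x, y) ≡ 0 and those with g(x, y) ≡ 0 (mod 7); the common zeros in that column are the intersection.
  x = 0: f ≡ 0 at y ∈ ∅; g ≡ 0 at y ∈ {0}; common: ∅.
  x = 1: f ≡ 0 at y ∈ {1, 6}; g ≡ 0 at y ∈ {6}; common: {6}.
  x = 2: f ≡ 0 at y ∈ ∅; g ≡ 0 at y ∈ {5}; common: ∅.
  x = 3: f ≡ 0 at y ∈ ∅; g ≡ 0 at y ∈ {4}; common: ∅.
  x = 4: f ≡ 0 at y ∈ {3}; g ≡ 0 at y ∈ {3}; common: {3}.
  x = 5: f ≡ 0 at y ∈ {0, 1}; g ≡ 0 at y ∈ {2}; common: ∅.
  x = 6: f ≡ 0 at y ∈ {0, 3}; g ≡ 0 at y ∈ {1}; common: ∅.
Collecting: common zeros = {(1, 6), (4, 3)}, so the count is 2.
Comparison with the Bézout bound: 2 ≤ 2 = deg(f)·deg(g), as expected for curves with no common component (the bound is attained).


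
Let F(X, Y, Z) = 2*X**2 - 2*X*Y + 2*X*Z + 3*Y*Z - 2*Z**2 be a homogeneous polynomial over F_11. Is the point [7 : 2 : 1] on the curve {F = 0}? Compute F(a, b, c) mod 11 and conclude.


F(7,2,1) ≡ 0 (mod 11); P is on the curve.

Evaluate F(7, 2, 1) term-by-term (mod 11).
  2*X**2 ↦ 2·49·1·1 = 98
  -2*X*Y ↦ -2·7·2·1 = -28
  2*X*Z ↦ 2·7·1·1 = 14
  3*Y*Z ↦ 3·1·2·1 = 6
  -2*Z**2 ↦ -2·1·1·1 = -2
Sum: F(7, 2, 1) = (98) + (-28) + (14) + (6) + (-2) = 88.
Reducing mod 11: 88 ≡ 0 (mod 11).
Since F(a, b, c) ≡ 0 (mod 11), P lies on the curve.


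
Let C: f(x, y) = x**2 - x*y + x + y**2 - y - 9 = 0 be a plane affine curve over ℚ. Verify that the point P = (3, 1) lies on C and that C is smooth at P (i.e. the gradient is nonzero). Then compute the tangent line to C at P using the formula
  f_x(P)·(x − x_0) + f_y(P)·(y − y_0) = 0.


Tangent line at P: 6*x - 2*y - 16 = 0.

Step 1: f(3, 1) = 0, so P lies on C.
Step 2: partial derivatives
  f_x(x, y) = 2*x - y + 1, f_y(x, y) = -x + 2*y - 1.
  f_x(P) = 6, f_y(P) = -2 (gradient nonzero, so P is smooth).
Step 3: tangent line at P: 6·(x − 3) + -2·(y − 1) = 0.
Expanding: 6*x - 2*y - 16 = 0.


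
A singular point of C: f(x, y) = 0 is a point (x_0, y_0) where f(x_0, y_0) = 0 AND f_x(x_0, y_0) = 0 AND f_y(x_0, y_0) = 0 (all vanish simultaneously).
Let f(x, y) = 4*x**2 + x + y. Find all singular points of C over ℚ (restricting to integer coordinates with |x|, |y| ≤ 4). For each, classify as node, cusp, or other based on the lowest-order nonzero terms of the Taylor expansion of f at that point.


No singular points in the scanned grid; C is smooth there.

Compute partial derivatives:
  f_x = 8*x + 1.
  f_y = 1.
f_y = 1 is a nonzero constant, so f_y never vanishes: no point (x, y) can satisfy f = f_x = f_y = 0. In particular no (x, y) ∈ {−4, ..., 4}² is singular; the curve is smooth.


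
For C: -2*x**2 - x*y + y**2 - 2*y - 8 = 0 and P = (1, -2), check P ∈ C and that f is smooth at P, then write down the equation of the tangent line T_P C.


Tangent line at P: -2*x - 7*y - 12 = 0.

Step 1: f(1, -2) = 0, so P lies on C.
Step 2: partial derivatives
  f_x(x, y) = -4*x - y, f_y(x, y) = -x + 2*y - 2.
  f_x(P) = -2, f_y(P) = -7 (gradient nonzero, so P is smooth).
Step 3: tangent line at P: -2·(x − 1) + -7·(y − -2) = 0.
Expanding: -2*x - 7*y - 12 = 0.


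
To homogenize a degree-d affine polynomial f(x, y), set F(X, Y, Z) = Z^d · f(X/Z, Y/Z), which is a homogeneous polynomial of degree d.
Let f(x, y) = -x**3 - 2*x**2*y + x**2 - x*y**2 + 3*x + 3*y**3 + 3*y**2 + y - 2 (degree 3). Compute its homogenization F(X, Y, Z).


F(X, Y, Z) = -X**3 - 2*X**2*Y + X**2*Z - X*Y**2 + 3*X*Z**2 + 3*Y**3 + 3*Y**2*Z + Y*Z**2 - 2*Z**3

deg(f) = 3.
Substitute x = X/Z, y = Y/Z into f, then multiply by Z^3.
  monomial -1·x^3·y^0 ↦ -1·X^3·Y^0·Z^0.
  monomial -2·x^2·y^1 ↦ -2·X^2·Y^1·Z^0.
  monomial 1·x^2·y^0 ↦ 1·X^2·Y^0·Z^1.
  monomial -1·x^1·y^2 ↦ -1·X^1·Y^2·Z^0.
  monomial 3·x^1·y^0 ↦ 3·X^1·Y^0·Z^2.
  monomial 3·x^0·y^3 ↦ 3·X^0·Y^3·Z^0.
  monomial 3·x^0·y^2 ↦ 3·X^0·Y^2·Z^1.
  monomial 1·x^0·y^1 ↦ 1·X^0·Y^1·Z^2.
  monomial -2·x^0·y^0 ↦ -2·X^0·Y^0·Z^3.
Collecting: F(X, Y, Z) = -X**3 - 2*X**2*Y + X**2*Z - X*Y**2 + 3*X*Z**2 + 3*Y**3 + 3*Y**2*Z + Y*Z**2 - 2*Z**3.


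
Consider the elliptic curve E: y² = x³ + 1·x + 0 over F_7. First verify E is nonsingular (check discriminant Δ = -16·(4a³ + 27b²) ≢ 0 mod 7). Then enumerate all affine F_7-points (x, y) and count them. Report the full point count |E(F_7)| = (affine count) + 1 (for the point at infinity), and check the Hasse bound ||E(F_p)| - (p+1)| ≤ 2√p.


Affine points = {(0, 0), (1, 3), (1, 4), (3, 3), (3, 4), (5, 2), (5, 5)}; affine count = 7; |E(F_7)| = 8.

Discriminant check: Δ ∝ 4a³ + 27b² = 4·1³ + 27·0² = 4·1 + 27·0 ≡ 4 (mod 7). Nonzero ⇒ E is nonsingular.
For each x ∈ F_7, compute rhs = x³ + 1·x + 0 mod 7, then count y ∈ F_7 with y² ≡ rhs.
  x = 0: rhs = 0, matching y values: 0 (1 points).
  x = 1: rhs = 2, matching y values: 3, 4 (2 points).
  x = 2: rhs = 3, matching y values: none (0 points).
  x = 3: rhs = 2, matching y values: 3, 4 (2 points).
  x = 4: rhs = 5, matching y values: none (0 points).
  x = 5: rhs = 4, matching y values: 2, 5 (2 points).
  x = 6: rhs = 5, matching y values: none (0 points).
Total affine count: 7.
Full point count |E(F_7)| = 7 + 1 = 8.
Hasse bound: |8 − (7+1)| = |0| = 0 ≤ 2√7 ≈ 5.2915 ✓.


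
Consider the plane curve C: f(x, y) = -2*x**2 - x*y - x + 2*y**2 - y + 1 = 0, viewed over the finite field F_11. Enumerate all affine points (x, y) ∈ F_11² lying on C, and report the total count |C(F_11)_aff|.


Affine F_11-points: {(0, 8), (0, 9), (1, 4), (1, 8), (2, 3), (2, 4), (3, 1), (6, 0), (6, 9), (7, 1), (7, 3), (10, 0)}; count = 12.

For each of the 121 pairs (x, y) ∈ F_11², evaluate f(x, y) mod 11. Record the zeros.
  x = 0: [0↦1, 1↦2, 2↦7, 3↦5, 4↦7, 5↦2, 6↦1, 7↦4, 8↦0, 9↦0, 10↦4]  zeros at y ∈ {8, 9}
  x = 1: [0↦9, 1↦9, 2↦2, 3↦10, 4↦0, 5↦5, 6↦3, 7↦5, 8↦0, 9↦10, 10↦2]  zeros at y ∈ {4, 8}
  x = 2: [0↦2, 1↦1, 2↦4, 3↦0, 4↦0, 5↦4, 6↦1, 7↦2, 8↦7, 9↦5, 10↦7]  zeros at y ∈ {3, 4}
  x = 3: [0↦2, 1↦0, 2↦2, 3↦8, 4↦7, 5↦10, 6↦6, 7↦6, 8↦10, 9↦7, 10↦8]  zeros at y ∈ {1}
  x = 4: [0↦9, 1↦6, 2↦7, 3↦1, 4↦10, 5↦1, 6↦7, 7↦6, 8↦9, 9↦5, 10↦5]  zeros at y ∈ ∅
  x = 5: [0↦1, 1↦8, 2↦8, 3↦1, 4↦9, 5↦10, 6↦4, 7↦2, 8↦4, 9↦10, 10↦9]  zeros at y ∈ ∅
  x = 6: [0↦0, 1↦6, 2↦5, 3↦8, 4↦4, 5↦4, 6↦8, 7↦5, 8↦6, 9↦0, 10↦9]  zeros at y ∈ {0, 9}
  x = 7: [0↦6, 1↦0, 2↦9, 3↦0, 4↦6, 5↦5, 6↦8, 7↦4, 8↦4, 9↦8, 10↦5]  zeros at y ∈ {1, 3}
  x = 8: [0↦8, 1↦1, 2↦9, 3↦10, 4↦4, 5↦2, 6↦4, 7↦10, 8↦9, 9↦1, 10↦8]  zeros at y ∈ ∅
  x = 9: [0↦6, 1↦9, 2↦5, 3↦5, 4↦9, 5↦6, 6↦7, 7↦1, 8↦10, 9↦1, 10↦7]  zeros at y ∈ ∅
  x = 10: [0↦0, 1↦2, 2↦8, 3↦7, 4↦10, 5↦6, 6↦6, 7↦10, 8↦7, 9↦8, 10↦2]  zeros at y ∈ {0}
Collecting zeros: affine points = {(0, 8), (0, 9), (1, 4), (1, 8), (2, 3), (2, 4), (3, 1), (6, 0), (6, 9), (7, 1), (7, 3), (10, 0)}.
Total count |C(F_11)_aff| = 12.


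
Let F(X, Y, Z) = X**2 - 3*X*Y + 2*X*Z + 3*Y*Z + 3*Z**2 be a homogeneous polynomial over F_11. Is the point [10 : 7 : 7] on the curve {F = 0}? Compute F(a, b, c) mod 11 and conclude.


F(10,7,7) ≡ 5 (mod 11); P is NOT on the curve.

Evaluate F(10, 7, 7) term-by-term (mod 11).
  X**2 ↦ 1·100·1·1 = 100
  -3*X*Y ↦ -3·10·7·1 = -210
  2*X*Z ↦ 2·10·1·7 = 140
  3*Y*Z ↦ 3·1·7·7 = 147
  3*Z**2 ↦ 3·1·1·49 = 147
Sum: F(10, 7, 7) = (100) + (-210) + (140) + (147) + (147) = 324.
Reducing mod 11: 324 ≡ 5 (mod 11).
Since F(a, b, c) ≡ 5 ≠ 0 (mod 11), P does NOT lie on the curve.


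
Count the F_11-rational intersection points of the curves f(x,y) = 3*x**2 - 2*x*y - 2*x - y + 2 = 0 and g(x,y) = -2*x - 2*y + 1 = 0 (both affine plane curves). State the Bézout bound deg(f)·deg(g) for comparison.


Common zeros: ∅; count = 0; Bézout bound = 2.

deg(f) = 2, deg(g) = 1, so Bézout bound = 2.
Scan x ∈ F_11. For each x, list the y ∈ F_11 with f(x, y) ≡ 0 and those with g(x, y) ≡ 0 (mod 11); the common zeros in that column are the intersection.
  x = 0: f ≡ 0 at y ∈ {2}; g ≡ 0 at y ∈ {6}; common: ∅.
  x = 1: f ≡ 0 at y ∈ {1}; g ≡ 0 at y ∈ {5}; common: ∅.
  x = 2: f ≡ 0 at y ∈ {2}; g ≡ 0 at y ∈ {4}; common: ∅.
  x = 3: f ≡ 0 at y ∈ {8}; g ≡ 0 at y ∈ {3}; common: ∅.
  x = 4: f ≡ 0 at y ∈ {1}; g ≡ 0 at y ∈ {2}; common: ∅.
  x = 5: f ≡ 0 at y ∈ ∅; g ≡ 0 at y ∈ {1}; common: ∅.
  x = 6: f ≡ 0 at y ∈ {5}; g ≡ 0 at y ∈ {0}; common: ∅.
  x = 7: f ≡ 0 at y ∈ {9}; g ≡ 0 at y ∈ {10}; common: ∅.
  x = 8: f ≡ 0 at y ∈ {4}; g ≡ 0 at y ∈ {9}; common: ∅.
  x = 9: f ≡ 0 at y ∈ {5}; g ≡ 0 at y ∈ {8}; common: ∅.
  x = 10: f ≡ 0 at y ∈ {4}; g ≡ 0 at y ∈ {7}; common: ∅.
Collecting: common zeros = ∅, so the count is 0.
Comparison with the Bézout bound: 0 ≤ 2 = deg(f)·deg(g), as expected for curves with no common component (the affine F_11-count falls short of the bound because intersections may lie at infinity, over extension fields, or carry multiplicity).


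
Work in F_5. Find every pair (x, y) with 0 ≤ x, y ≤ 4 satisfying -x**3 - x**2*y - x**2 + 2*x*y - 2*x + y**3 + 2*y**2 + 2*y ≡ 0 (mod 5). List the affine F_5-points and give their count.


Affine F_5-points: {(0, 0), (0, 1), (0, 2), (1, 3), (2, 3), (3, 1), (3, 3), (3, 4)}; count = 8.

For each of the 25 pairs (x, y) ∈ F_5², evaluate f(x, y) mod 5. Record the zeros.
  x = 0: [0↦0, 1↦0, 2↦0, 3↦1, 4↦4]  zeros at y ∈ {0, 1, 2}
  x = 1: [0↦1, 1↦2, 2↦3, 3↦0, 4↦4]  zeros at y ∈ {3}
  x = 2: [0↦4, 1↦4, 2↦4, 3↦0, 4↦3]  zeros at y ∈ {3}
  x = 3: [0↦3, 1↦0, 2↦2, 3↦0, 4↦0]  zeros at y ∈ {1, 3, 4}
  x = 4: [0↦2, 1↦4, 2↦1, 3↦4, 4↦4]  zeros at y ∈ ∅
Collecting zeros: affine points = {(0, 0), (0, 1), (0, 2), (1, 3), (2, 3), (3, 1), (3, 3), (3, 4)}.
Total count |C(F_5)_aff| = 8.


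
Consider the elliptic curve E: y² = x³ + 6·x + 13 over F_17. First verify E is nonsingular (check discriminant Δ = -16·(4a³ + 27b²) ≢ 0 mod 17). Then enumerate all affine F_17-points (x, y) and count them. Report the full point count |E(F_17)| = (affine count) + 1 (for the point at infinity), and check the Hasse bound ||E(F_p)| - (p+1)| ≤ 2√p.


Affine points = {(0, 8), (0, 9), (2, 4), (2, 13), (4, 4), (4, 13), (5, 7), (5, 10), (10, 6), (10, 11), (11, 4), (11, 13), (14, 6), (14, 11)}; affine count = 14; |E(F_17)| = 15.

Discriminant check: Δ ∝ 4a³ + 27b² = 4·6³ + 27·13² = 4·216 + 27·169 ≡ 4 (mod 17). Nonzero ⇒ E is nonsingular.
For each x ∈ F_17, compute rhs = x³ + 6·x + 13 mod 17, then count y ∈ F_17 with y² ≡ rhs.
  x = 0: rhs = 13, matching y values: 8, 9 (2 points).
  x = 1: rhs = 3, matching y values: none (0 points).
  x = 2: rhs = 16, matching y values: 4, 13 (2 points).
  x = 3: rhs = 7, matching y values: none (0 points).
  x = 4: rhs = 16, matching y values: 4, 13 (2 points).
  x = 5: rhs = 15, matching y values: 7, 10 (2 points).
  x = 6: rhs = 10, matching y values: none (0 points).
  x = 7: rhs = 7, matching y values: none (0 points).
  x = 8: rhs = 12, matching y values: none (0 points).
  x = 9: rhs = 14, matching y values: none (0 points).
  x = 10: rhs = 2, matching y values: 6, 11 (2 points).
  x = 11: rhs = 16, matching y values: 4, 13 (2 points).
  x = 12: rhs = 11, matching y values: none (0 points).
  x = 13: rhs = 10, matching y values: none (0 points).
  x = 14: rhs = 2, matching y values: 6, 11 (2 points).
  x = 15: rhs = 10, matching y values: none (0 points).
  x = 16: rhs = 6, matching y values: none (0 points).
Total affine count: 14.
Full point count |E(F_17)| = 14 + 1 = 15.
Hasse bound: |15 − (17+1)| = |-3| = 3 ≤ 2√17 ≈ 8.2462 ✓.


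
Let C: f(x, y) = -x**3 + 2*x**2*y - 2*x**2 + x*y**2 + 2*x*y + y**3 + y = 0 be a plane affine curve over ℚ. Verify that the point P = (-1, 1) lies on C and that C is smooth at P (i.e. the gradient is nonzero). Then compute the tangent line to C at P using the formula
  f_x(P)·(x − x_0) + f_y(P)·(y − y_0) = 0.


Tangent line at P: 2*y - 2 = 0.

Step 1: f(-1, 1) = 0, so P lies on C.
Step 2: partial derivatives
  f_x(x, y) = -3*x**2 + 4*x*y - 4*x + y**2 + 2*y, f_y(x, y) = 2*x**2 + 2*x*y + 2*x + 3*y**2 + 1.
  f_x(P) = 0, f_y(P) = 2 (gradient nonzero, so P is smooth).
Step 3: tangent line at P: 0·(x − -1) + 2·(y − 1) = 0.
Expanding: 2*y - 2 = 0.


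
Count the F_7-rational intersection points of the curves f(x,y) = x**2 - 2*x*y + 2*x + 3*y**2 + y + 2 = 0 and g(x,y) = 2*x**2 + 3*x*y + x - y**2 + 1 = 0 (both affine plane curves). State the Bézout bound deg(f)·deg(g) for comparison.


Common zeros: {(1, 4)}; count = 1; Bézout bound = 4.

deg(f) = 2, deg(g) = 2, so Bézout bound = 4.
Scan x ∈ F_7. For each x, list the y ∈ F_7 with f(x, y) ≡ 0 and those with g(x, y) ≡ 0 (mod 7); the common zeros in that column are the intersection.
  x = 0: f ≡ 0 at y ∈ ∅; g ≡ 0 at y ∈ {1, 6}; common: ∅.
  x = 1: f ≡ 0 at y ∈ {1, 4}; g ≡ 0 at y ∈ {4, 6}; common: {4}.
  x = 2: f ≡ 0 at y ∈ {3, 5}; g ≡ 0 at y ∈ ∅; common: ∅.
  x = 3: f ≡ 0 at y ∈ ∅; g ≡ 0 at y ∈ {4, 5}; common: ∅.
  x = 4: f ≡ 0 at y ∈ ∅; g ≡ 0 at y ∈ ∅; common: ∅.
  x = 5: f ≡ 0 at y ∈ {4, 6}; g ≡ 0 at y ∈ {0, 1}; common: ∅.
  x = 6: f ≡ 0 at y ∈ {1, 5}; g ≡ 0 at y ∈ ∅; common: ∅.
Collecting: common zeros = {(1, 4)}, so the count is 1.
Comparison with the Bézout bound: 1 ≤ 4 = deg(f)·deg(g), as expected for curves with no common component (the affine F_7-count falls short of the bound because intersections may lie at infinity, over extension fields, or carry multiplicity).


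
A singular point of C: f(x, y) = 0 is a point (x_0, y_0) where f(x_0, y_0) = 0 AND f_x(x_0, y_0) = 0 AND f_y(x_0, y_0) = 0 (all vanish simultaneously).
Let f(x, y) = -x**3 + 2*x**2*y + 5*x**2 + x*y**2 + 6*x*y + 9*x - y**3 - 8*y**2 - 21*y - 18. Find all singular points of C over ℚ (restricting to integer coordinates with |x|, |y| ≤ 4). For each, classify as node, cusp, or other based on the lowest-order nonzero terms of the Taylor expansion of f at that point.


Singular points: {(0, -3)}; classification: node.

Compute partial derivatives:
  f_x = -3*x**2 + 4*x*y + 10*x + y**2 + 6*y + 9.
  f_y = 2*x**2 + 2*x*y + 6*x - 3*y**2 - 16*y - 21.
Scan x_0 ∈ {−4, ..., 4}. For each x_0, f_y(x_0, y) is a polynomial in y; find its integer roots y ∈ {−4, ..., 4}, then test f_x and f at those candidates.
  x = -4: f_y(-4, y) = -3*y**2 - 24*y - 13; no integer root y with |y| ≤ 4.
  x = -3: f_y(-3, y) = -3*y**2 - 22*y - 21; no integer root y with |y| ≤ 4.
  x = -2: f_y(-2, y) = -3*y**2 - 20*y - 25; no integer root y with |y| ≤ 4.
  x = -1: f_y(-1, y) = -3*y**2 - 18*y - 25; no integer root y with |y| ≤ 4.
  x = 0: f_y(0, y) = -3*y**2 - 16*y - 21; vanishes at y ∈ {-3}. (0, -3): f_x = 0, f = 0 — SINGULAR.
  x = 1: f_y(1, y) = -3*y**2 - 14*y - 13; no integer root y with |y| ≤ 4.
  x = 2: f_y(2, y) = -3*y**2 - 12*y - 1; no integer root y with |y| ≤ 4.
  x = 3: f_y(3, y) = -3*y**2 - 10*y + 15; no integer root y with |y| ≤ 4.
  x = 4: f_y(4, y) = -3*y**2 - 8*y + 35; no integer root y with |y| ≤ 4.
Only singular point on the grid: (0, -3).
Classify: substitute x = 0 + u, y = -3 + v and expand: f = -u**3 + 2*u**2*v - u**2 + u*v**2 - v**3 + v**2.
No constant or linear terms (consistent with a singular point). Quadratic part: -u**2 + v**2. Cubic part: -u**3 + 2*u**2*v + u*v**2 - v**3.
The quadratic part v**2 - u**2 = (v − u)(v + u) splits into two distinct linear factors, so there are two distinct tangent lines y − -3 = ±(x − 0) — this is a node (ordinary double point).
Classification: node.


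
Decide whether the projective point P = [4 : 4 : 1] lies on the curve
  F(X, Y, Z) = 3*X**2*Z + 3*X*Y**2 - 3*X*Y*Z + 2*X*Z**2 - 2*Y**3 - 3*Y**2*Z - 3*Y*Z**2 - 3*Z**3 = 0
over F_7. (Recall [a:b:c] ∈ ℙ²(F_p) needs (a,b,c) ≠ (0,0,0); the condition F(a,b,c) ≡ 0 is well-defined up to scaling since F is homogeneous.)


F(4,4,1) ≡ 2 (mod 7); P is NOT on the curve.

Evaluate F(4, 4, 1) term-by-term (mod 7).
  3*X**2*Z ↦ 3·16·1·1 = 48
  3*X*Y**2 ↦ 3·4·16·1 = 192
  -3*X*Y*Z ↦ -3·4·4·1 = -48
  2*X*Z**2 ↦ 2·4·1·1 = 8
  -2*Y**3 ↦ -2·1·64·1 = -128
  -3*Y**2*Z ↦ -3·1·16·1 = -48
  -3*Y*Z**2 ↦ -3·1·4·1 = -12
  -3*Z**3 ↦ -3·1·1·1 = -3
Sum: F(4, 4, 1) = (48) + (192) + (-48) + (8) + (-128) + (-48) + (-12) + (-3) = 9.
Reducing mod 7: 9 ≡ 2 (mod 7).
Since F(a, b, c) ≡ 2 ≠ 0 (mod 7), P does NOT lie on the curve.


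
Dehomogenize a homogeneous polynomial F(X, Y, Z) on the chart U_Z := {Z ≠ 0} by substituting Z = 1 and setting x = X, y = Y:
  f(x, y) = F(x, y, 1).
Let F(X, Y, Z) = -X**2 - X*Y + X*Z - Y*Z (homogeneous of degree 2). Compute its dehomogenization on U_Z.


f(x, y) = -x**2 - x*y + x - y

On U_Z we set Z = 1. Each monomial c·X^i·Y^j·Z^k in F becomes c·x^i·y^j·1^k = c·x^i·y^j.
Substituting Z = 1: F(X, Y, 1) = -x**2 - x*y + x - y.
Note: deg(f) ≤ deg(F) = 2; strict inequality happens when F is divisible by Z (lost terms).


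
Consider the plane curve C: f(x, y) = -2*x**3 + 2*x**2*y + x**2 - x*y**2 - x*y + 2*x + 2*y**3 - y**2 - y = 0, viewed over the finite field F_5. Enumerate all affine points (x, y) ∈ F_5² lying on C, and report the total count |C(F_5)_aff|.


Affine F_5-points: {(0, 0), (0, 1), (0, 2), (4, 1)}; count = 4.

For each of the 25 pairs (x, y) ∈ F_5², evaluate f(x, y) mod 5. Record the zeros.
  x = 0: [0↦0, 1↦0, 2↦0, 3↦2, 4↦3]  zeros at y ∈ {0, 1, 2}
  x = 1: [0↦1, 1↦1, 2↦4, 3↦2, 4↦2]  zeros at y ∈ ∅
  x = 2: [0↦2, 1↦1, 2↦1, 3↦4, 4↦2]  zeros at y ∈ ∅
  x = 3: [0↦1, 1↦3, 2↦4, 3↦1, 4↦1]  zeros at y ∈ ∅
  x = 4: [0↦1, 1↦0, 2↦1, 3↦1, 4↦2]  zeros at y ∈ {1}
Collecting zeros: affine points = {(0, 0), (0, 1), (0, 2), (4, 1)}.
Total count |C(F_5)_aff| = 4.


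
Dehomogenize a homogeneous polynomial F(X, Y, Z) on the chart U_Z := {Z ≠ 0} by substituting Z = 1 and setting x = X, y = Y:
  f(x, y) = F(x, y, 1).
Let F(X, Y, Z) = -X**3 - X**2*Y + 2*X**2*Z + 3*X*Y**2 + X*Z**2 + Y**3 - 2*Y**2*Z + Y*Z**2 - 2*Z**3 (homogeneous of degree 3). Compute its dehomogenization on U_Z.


f(x, y) = -x**3 - x**2*y + 2*x**2 + 3*x*y**2 + x + y**3 - 2*y**2 + y - 2

On U_Z we set Z = 1. Each monomial c·X^i·Y^j·Z^k in F becomes c·x^i·y^j·1^k = c·x^i·y^j.
Substituting Z = 1: F(X, Y, 1) = -x**3 - x**2*y + 2*x**2 + 3*x*y**2 + x + y**3 - 2*y**2 + y - 2.
Note: deg(f) ≤ deg(F) = 3; strict inequality happens when F is divisible by Z (lost terms).


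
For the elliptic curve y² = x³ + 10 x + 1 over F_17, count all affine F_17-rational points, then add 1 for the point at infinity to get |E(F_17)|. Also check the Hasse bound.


Affine points = {(0, 1), (0, 16), (8, 7), (8, 10), (9, 2), (9, 15), (10, 8), (10, 9), (12, 8), (12, 9), (13, 4), (13, 13)}; affine count = 12; |E(F_17)| = 13.

Discriminant check: Δ ∝ 4a³ + 27b² = 4·10³ + 27·1² = 4·1000 + 27·1 ≡ 15 (mod 17). Nonzero ⇒ E is nonsingular.
For each x ∈ F_17, compute rhs = x³ + 10·x + 1 mod 17, then count y ∈ F_17 with y² ≡ rhs.
  x = 0: rhs = 1, matching y values: 1, 16 (2 points).
  x = 1: rhs = 12, matching y values: none (0 points).
  x = 2: rhs = 12, matching y values: none (0 points).
  x = 3: rhs = 7, matching y values: none (0 points).
  x = 4: rhs = 3, matching y values: none (0 points).
  x = 5: rhs = 6, matching y values: none (0 points).
  x = 6: rhs = 5, matching y values: none (0 points).
  x = 7: rhs = 6, matching y values: none (0 points).
  x = 8: rhs = 15, matching y values: 7, 10 (2 points).
  x = 9: rhs = 4, matching y values: 2, 15 (2 points).
  x = 10: rhs = 13, matching y values: 8, 9 (2 points).
  x = 11: rhs = 14, matching y values: none (0 points).
  x = 12: rhs = 13, matching y values: 8, 9 (2 points).
  x = 13: rhs = 16, matching y values: 4, 13 (2 points).
  x = 14: rhs = 12, matching y values: none (0 points).
  x = 15: rhs = 7, matching y values: none (0 points).
  x = 16: rhs = 7, matching y values: none (0 points).
Total affine count: 12.
Full point count |E(F_17)| = 12 + 1 = 13.
Hasse bound: |13 − (17+1)| = |-5| = 5 ≤ 2√17 ≈ 8.2462 ✓.


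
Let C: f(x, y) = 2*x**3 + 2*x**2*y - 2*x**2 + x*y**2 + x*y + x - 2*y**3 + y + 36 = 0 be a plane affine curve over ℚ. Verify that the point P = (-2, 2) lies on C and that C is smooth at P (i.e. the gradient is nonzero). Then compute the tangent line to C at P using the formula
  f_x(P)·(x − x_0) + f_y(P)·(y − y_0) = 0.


Tangent line at P: 23*x - 25*y + 96 = 0.

Step 1: f(-2, 2) = 0, so P lies on C.
Step 2: partial derivatives
  f_x(x, y) = 6*x**2 + 4*x*y - 4*x + y**2 + y + 1, f_y(x, y) = 2*x**2 + 2*x*y + x - 6*y**2 + 1.
  f_x(P) = 23, f_y(P) = -25 (gradient nonzero, so P is smooth).
Step 3: tangent line at P: 23·(x − -2) + -25·(y − 2) = 0.
Expanding: 23*x - 25*y + 96 = 0.


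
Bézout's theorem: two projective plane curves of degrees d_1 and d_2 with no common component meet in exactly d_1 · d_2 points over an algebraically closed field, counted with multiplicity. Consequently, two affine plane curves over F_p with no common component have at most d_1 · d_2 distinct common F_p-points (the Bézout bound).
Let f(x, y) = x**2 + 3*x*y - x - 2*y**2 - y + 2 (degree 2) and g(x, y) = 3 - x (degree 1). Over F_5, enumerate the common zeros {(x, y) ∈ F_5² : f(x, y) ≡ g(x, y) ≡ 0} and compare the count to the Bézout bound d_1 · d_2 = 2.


Common zeros: ∅; count = 0; Bézout bound = 2.

deg(f) = 2, deg(g) = 1, so Bézout bound = 2.
Scan x ∈ F_5. For each x, list the y ∈ F_5 with f(x, y) ≡ 0 and those with g(x, y) ≡ 0 (mod 5); the common zeros in that column are the intersection.
  x = 0: f ≡ 0 at y ∈ ∅; g ≡ 0 at y ∈ ∅; common: ∅.
  x = 1: f ≡ 0 at y ∈ {3}; g ≡ 0 at y ∈ ∅; common: ∅.
  x = 2: f ≡ 0 at y ∈ ∅; g ≡ 0 at y ∈ ∅; common: ∅.
  x = 3: f ≡ 0 at y ∈ ∅; g ≡ 0 at y ∈ {0, 1, 2, 3, 4}; common: ∅.
  x = 4: f ≡ 0 at y ∈ ∅; g ≡ 0 at y ∈ ∅; common: ∅.
Collecting: common zeros = ∅, so the count is 0.
Comparison with the Bézout bound: 0 ≤ 2 = deg(f)·deg(g), as expected for curves with no common component (the affine F_5-count falls short of the bound because intersections may lie at infinity, over extension fields, or carry multiplicity).


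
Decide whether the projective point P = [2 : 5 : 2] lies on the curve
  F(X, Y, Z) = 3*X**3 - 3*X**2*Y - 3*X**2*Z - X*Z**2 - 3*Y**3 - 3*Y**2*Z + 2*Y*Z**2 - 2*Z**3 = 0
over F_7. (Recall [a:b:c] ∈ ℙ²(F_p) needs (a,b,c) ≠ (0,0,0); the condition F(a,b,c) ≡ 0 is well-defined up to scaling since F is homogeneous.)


F(2,5,2) ≡ 5 (mod 7); P is NOT on the curve.

Evaluate F(2, 5, 2) term-by-term (mod 7).
  3*X**3 ↦ 3·8·1·1 = 24
  -3*X**2*Y ↦ -3·4·5·1 = -60
  -3*X**2*Z ↦ -3·4·1·2 = -24
  -X*Z**2 ↦ -1·2·1·4 = -8
  -3*Y**3 ↦ -3·1·125·1 = -375
  -3*Y**2*Z ↦ -3·1·25·2 = -150
  2*Y*Z**2 ↦ 2·1·5·4 = 40
  -2*Z**3 ↦ -2·1·1·8 = -16
Sum: F(2, 5, 2) = (24) + (-60) + (-24) + (-8) + (-375) + (-150) + (40) + (-16) = -569.
Reducing mod 7: -569 ≡ 5 (mod 7).
Since F(a, b, c) ≡ 5 ≠ 0 (mod 7), P does NOT lie on the curve.


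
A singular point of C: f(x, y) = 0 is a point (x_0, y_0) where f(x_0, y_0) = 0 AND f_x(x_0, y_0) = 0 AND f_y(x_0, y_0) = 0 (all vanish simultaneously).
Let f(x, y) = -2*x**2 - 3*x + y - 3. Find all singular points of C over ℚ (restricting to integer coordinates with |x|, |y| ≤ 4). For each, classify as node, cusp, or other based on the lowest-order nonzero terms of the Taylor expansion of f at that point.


No singular points in the scanned grid; C is smooth there.

Compute partial derivatives:
  f_x = -4*x - 3.
  f_y = 1.
f_y = 1 is a nonzero constant, so f_y never vanishes: no point (x, y) can satisfy f = f_x = f_y = 0. In particular no (x, y) ∈ {−4, ..., 4}² is singular; the curve is smooth.


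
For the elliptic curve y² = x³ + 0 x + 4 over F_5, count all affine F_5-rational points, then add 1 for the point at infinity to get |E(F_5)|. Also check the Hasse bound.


Affine points = {(0, 2), (0, 3), (1, 0), (3, 1), (3, 4)}; affine count = 5; |E(F_5)| = 6.

Discriminant check: Δ ∝ 4a³ + 27b² = 4·0³ + 27·4² = 4·0 + 27·16 ≡ 2 (mod 5). Nonzero ⇒ E is nonsingular.
For each x ∈ F_5, compute rhs = x³ + 0·x + 4 mod 5, then count y ∈ F_5 with y² ≡ rhs.
  x = 0: rhs = 4, matching y values: 2, 3 (2 points).
  x = 1: rhs = 0, matching y values: 0 (1 points).
  x = 2: rhs = 2, matching y values: none (0 points).
  x = 3: rhs = 1, matching y values: 1, 4 (2 points).
  x = 4: rhs = 3, matching y values: none (0 points).
Total affine count: 5.
Full point count |E(F_5)| = 5 + 1 = 6.
Hasse bound: |6 − (5+1)| = |0| = 0 ≤ 2√5 ≈ 4.4721 ✓.


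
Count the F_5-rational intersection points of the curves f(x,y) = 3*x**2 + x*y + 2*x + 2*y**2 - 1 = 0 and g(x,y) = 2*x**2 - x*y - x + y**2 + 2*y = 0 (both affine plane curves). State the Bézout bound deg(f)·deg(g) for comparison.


Common zeros: ∅; count = 0; Bézout bound = 4.

deg(f) = 2, deg(g) = 2, so Bézout bound = 4.
Scan x ∈ F_5. For each x, list the y ∈ F_5 with f(x, y) ≡ 0 and those with g(x, y) ≡ 0 (mod 5); the common zeros in that column are the intersection.
  x = 0: f ≡ 0 at y ∈ ∅; g ≡ 0 at y ∈ {0, 3}; common: ∅.
  x = 1: f ≡ 0 at y ∈ {3, 4}; g ≡ 0 at y ∈ ∅; common: ∅.
  x = 2: f ≡ 0 at y ∈ {0, 4}; g ≡ 0 at y ∈ {2, 3}; common: ∅.
  x = 3: f ≡ 0 at y ∈ ∅; g ≡ 0 at y ∈ {0, 1}; common: ∅.
  x = 4: f ≡ 0 at y ∈ {0, 3}; g ≡ 0 at y ∈ ∅; common: ∅.
Collecting: common zeros = ∅, so the count is 0.
Comparison with the Bézout bound: 0 ≤ 4 = deg(f)·deg(g), as expected for curves with no common component (the affine F_5-count falls short of the bound because intersections may lie at infinity, over extension fields, or carry multiplicity).


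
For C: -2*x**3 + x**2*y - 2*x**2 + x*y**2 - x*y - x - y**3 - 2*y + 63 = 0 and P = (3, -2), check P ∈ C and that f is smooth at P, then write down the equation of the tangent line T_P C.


Tangent line at P: -73*x - 20*y + 179 = 0.

Step 1: f(3, -2) = 0, so P lies on C.
Step 2: partial derivatives
  f_x(x, y) = -6*x**2 + 2*x*y - 4*x + y**2 - y - 1, f_y(x, y) = x**2 + 2*x*y - x - 3*y**2 - 2.
  f_x(P) = -73, f_y(P) = -20 (gradient nonzero, so P is smooth).
Step 3: tangent line at P: -73·(x − 3) + -20·(y − -2) = 0.
Expanding: -73*x - 20*y + 179 = 0.


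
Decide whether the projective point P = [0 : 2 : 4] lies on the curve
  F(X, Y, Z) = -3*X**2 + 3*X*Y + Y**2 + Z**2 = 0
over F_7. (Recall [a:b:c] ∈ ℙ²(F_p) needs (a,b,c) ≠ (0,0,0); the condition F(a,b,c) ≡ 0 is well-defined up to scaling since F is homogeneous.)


F(0,2,4) ≡ 6 (mod 7); P is NOT on the curve.

Evaluate F(0, 2, 4) term-by-term (mod 7).
  -3*X**2 ↦ -3·0·1·1 = 0
  3*X*Y ↦ 3·0·2·1 = 0
  Y**2 ↦ 1·1·4·1 = 4
  Z**2 ↦ 1·1·1·16 = 16
Sum: F(0, 2, 4) = (0) + (0) + (4) + (16) = 20.
Reducing mod 7: 20 ≡ 6 (mod 7).
Since F(a, b, c) ≡ 6 ≠ 0 (mod 7), P does NOT lie on the curve.


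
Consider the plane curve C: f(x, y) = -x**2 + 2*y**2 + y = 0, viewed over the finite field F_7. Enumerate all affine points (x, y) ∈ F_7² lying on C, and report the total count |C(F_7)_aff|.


Affine F_7-points: {(0, 0), (0, 3), (1, 4), (1, 6), (6, 4), (6, 6)}; count = 6.

For each of the 49 pairs (x, y) ∈ F_7², evaluate f(x, y) mod 7. Record the zeros.
  x = 0: [0↦0, 1↦3, 2↦3, 3↦0, 4↦1, 5↦6, 6↦1]  zeros at y ∈ {0, 3}
  x = 1: [0↦6, 1↦2, 2↦2, 3↦6, 4↦0, 5↦5, 6↦0]  zeros at y ∈ {4, 6}
  x = 2: [0↦3, 1↦6, 2↦6, 3↦3, 4↦4, 5↦2, 6↦4]  zeros at y ∈ ∅
  x = 3: [0↦5, 1↦1, 2↦1, 3↦5, 4↦6, 5↦4, 6↦6]  zeros at y ∈ ∅
  x = 4: [0↦5, 1↦1, 2↦1, 3↦5, 4↦6, 5↦4, 6↦6]  zeros at y ∈ ∅
  x = 5: [0↦3, 1↦6, 2↦6, 3↦3, 4↦4, 5↦2, 6↦4]  zeros at y ∈ ∅
  x = 6: [0↦6, 1↦2, 2↦2, 3↦6, 4↦0, 5↦5, 6↦0]  zeros at y ∈ {4, 6}
Collecting zeros: affine points = {(0, 0), (0, 3), (1, 4), (1, 6), (6, 4), (6, 6)}.
Total count |C(F_7)_aff| = 6.


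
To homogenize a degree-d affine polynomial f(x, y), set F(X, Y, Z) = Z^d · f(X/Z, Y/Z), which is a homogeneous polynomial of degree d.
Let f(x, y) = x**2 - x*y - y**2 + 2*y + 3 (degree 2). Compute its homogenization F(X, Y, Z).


F(X, Y, Z) = X**2 - X*Y - Y**2 + 2*Y*Z + 3*Z**2

deg(f) = 2.
Substitute x = X/Z, y = Y/Z into f, then multiply by Z^2.
  monomial 1·x^2·y^0 ↦ 1·X^2·Y^0·Z^0.
  monomial -1·x^1·y^1 ↦ -1·X^1·Y^1·Z^0.
  monomial -1·x^0·y^2 ↦ -1·X^0·Y^2·Z^0.
  monomial 2·x^0·y^1 ↦ 2·X^0·Y^1·Z^1.
  monomial 3·x^0·y^0 ↦ 3·X^0·Y^0·Z^2.
Collecting: F(X, Y, Z) = X**2 - X*Y - Y**2 + 2*Y*Z + 3*Z**2.


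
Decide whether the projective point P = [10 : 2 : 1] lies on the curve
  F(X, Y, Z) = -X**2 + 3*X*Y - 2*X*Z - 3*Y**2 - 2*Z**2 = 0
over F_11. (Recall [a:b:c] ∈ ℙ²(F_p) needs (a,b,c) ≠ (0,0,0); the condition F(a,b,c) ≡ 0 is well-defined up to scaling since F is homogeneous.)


F(10,2,1) ≡ 3 (mod 11); P is NOT on the curve.

Evaluate F(10, 2, 1) term-by-term (mod 11).
  -X**2 ↦ -1·100·1·1 = -100
  3*X*Y ↦ 3·10·2·1 = 60
  -2*X*Z ↦ -2·10·1·1 = -20
  -3*Y**2 ↦ -3·1·4·1 = -12
  -2*Z**2 ↦ -2·1·1·1 = -2
Sum: F(10, 2, 1) = (-100) + (60) + (-20) + (-12) + (-2) = -74.
Reducing mod 11: -74 ≡ 3 (mod 11).
Since F(a, b, c) ≡ 3 ≠ 0 (mod 11), P does NOT lie on the curve.


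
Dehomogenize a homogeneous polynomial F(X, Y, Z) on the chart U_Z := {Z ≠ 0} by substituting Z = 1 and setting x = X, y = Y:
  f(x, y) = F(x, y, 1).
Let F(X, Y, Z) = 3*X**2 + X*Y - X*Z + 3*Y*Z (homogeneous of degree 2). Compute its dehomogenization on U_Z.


f(x, y) = 3*x**2 + x*y - x + 3*y

On U_Z we set Z = 1. Each monomial c·X^i·Y^j·Z^k in F becomes c·x^i·y^j·1^k = c·x^i·y^j.
Substituting Z = 1: F(X, Y, 1) = 3*x**2 + x*y - x + 3*y.
Note: deg(f) ≤ deg(F) = 2; strict inequality happens when F is divisible by Z (lost terms).


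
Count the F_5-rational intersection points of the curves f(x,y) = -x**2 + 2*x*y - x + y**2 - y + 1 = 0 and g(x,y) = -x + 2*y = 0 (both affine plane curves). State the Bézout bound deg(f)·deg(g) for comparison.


Common zeros: {(3, 4)}; count = 1; Bézout bound = 2.

deg(f) = 2, deg(g) = 1, so Bézout bound = 2.
Scan x ∈ F_5. For each x, list the y ∈ F_5 with f(x, y) ≡ 0 and those with g(x, y) ≡ 0 (mod 5); the common zeros in that column are the intersection.
  x = 0: f ≡ 0 at y ∈ ∅; g ≡ 0 at y ∈ {0}; common: ∅.
  x = 1: f ≡ 0 at y ∈ {2}; g ≡ 0 at y ∈ {3}; common: ∅.
  x = 2: f ≡ 0 at y ∈ {0, 2}; g ≡ 0 at y ∈ {1}; common: ∅.
  x = 3: f ≡ 0 at y ∈ {1, 4}; g ≡ 0 at y ∈ {4}; common: {4}.
  x = 4: f ≡ 0 at y ∈ {4}; g ≡ 0 at y ∈ {2}; common: ∅.
Collecting: common zeros = {(3, 4)}, so the count is 1.
Comparison with the Bézout bound: 1 ≤ 2 = deg(f)·deg(g), as expected for curves with no common component (the affine F_5-count falls short of the bound because intersections may lie at infinity, over extension fields, or carry multiplicity).


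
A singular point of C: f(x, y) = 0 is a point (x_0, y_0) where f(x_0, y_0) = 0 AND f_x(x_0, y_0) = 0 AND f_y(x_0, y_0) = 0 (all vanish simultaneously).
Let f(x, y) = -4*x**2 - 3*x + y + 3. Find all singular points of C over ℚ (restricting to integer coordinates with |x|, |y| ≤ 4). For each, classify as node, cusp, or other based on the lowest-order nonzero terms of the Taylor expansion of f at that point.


No singular points in the scanned grid; C is smooth there.

Compute partial derivatives:
  f_x = -8*x - 3.
  f_y = 1.
f_y = 1 is a nonzero constant, so f_y never vanishes: no point (x, y) can satisfy f = f_x = f_y = 0. In particular no (x, y) ∈ {−4, ..., 4}² is singular; the curve is smooth.


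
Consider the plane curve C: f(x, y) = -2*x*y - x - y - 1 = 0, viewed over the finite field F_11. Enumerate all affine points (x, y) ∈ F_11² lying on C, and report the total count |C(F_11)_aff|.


Affine F_11-points: {(0, 10), (1, 3), (2, 6), (3, 1), (4, 8), (6, 2), (7, 9), (8, 4), (9, 7), (10, 0)}; count = 10.

For each of the 121 pairs (x, y) ∈ F_11², evaluate f(x, y) mod 11. Record the zeros.
  x = 0: [0↦10, 1↦9, 2↦8, 3↦7, 4↦6, 5↦5, 6↦4, 7↦3, 8↦2, 9↦1, 10↦0]  zeros at y ∈ {10}
  x = 1: [0↦9, 1↦6, 2↦3, 3↦0, 4↦8, 5↦5, 6↦2, 7↦10, 8↦7, 9↦4, 10↦1]  zeros at y ∈ {3}
  x = 2: [0↦8, 1↦3, 2↦9, 3↦4, 4↦10, 5↦5, 6↦0, 7↦6, 8↦1, 9↦7, 10↦2]  zeros at y ∈ {6}
  x = 3: [0↦7, 1↦0, 2↦4, 3↦8, 4↦1, 5↦5, 6↦9, 7↦2, 8↦6, 9↦10, 10↦3]  zeros at y ∈ {1}
  x = 4: [0↦6, 1↦8, 2↦10, 3↦1, 4↦3, 5↦5, 6↦7, 7↦9, 8↦0, 9↦2, 10↦4]  zeros at y ∈ {8}
  x = 5: [0↦5, 1↦5, 2↦5, 3↦5, 4↦5, 5↦5, 6↦5, 7↦5, 8↦5, 9↦5, 10↦5]  zeros at y ∈ ∅
  x = 6: [0↦4, 1↦2, 2↦0, 3↦9, 4↦7, 5↦5, 6↦3, 7↦1, 8↦10, 9↦8, 10↦6]  zeros at y ∈ {2}
  x = 7: [0↦3, 1↦10, 2↦6, 3↦2, 4↦9, 5↦5, 6↦1, 7↦8, 8↦4, 9↦0, 10↦7]  zeros at y ∈ {9}
  x = 8: [0↦2, 1↦7, 2↦1, 3↦6, 4↦0, 5↦5, 6↦10, 7↦4, 8↦9, 9↦3, 10↦8]  zeros at y ∈ {4}
  x = 9: [0↦1, 1↦4, 2↦7, 3↦10, 4↦2, 5↦5, 6↦8, 7↦0, 8↦3, 9↦6, 10↦9]  zeros at y ∈ {7}
  x = 10: [0↦0, 1↦1, 2↦2, 3↦3, 4↦4, 5↦5, 6↦6, 7↦7, 8↦8, 9↦9, 10↦10]  zeros at y ∈ {0}
Collecting zeros: affine points = {(0, 10), (1, 3), (2, 6), (3, 1), (4, 8), (6, 2), (7, 9), (8, 4), (9, 7), (10, 0)}.
Total count |C(F_11)_aff| = 10.


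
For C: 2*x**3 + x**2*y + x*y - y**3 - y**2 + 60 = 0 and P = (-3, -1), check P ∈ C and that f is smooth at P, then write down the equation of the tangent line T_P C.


Tangent line at P: 59*x + 5*y + 182 = 0.

Step 1: f(-3, -1) = 0, so P lies on C.
Step 2: partial derivatives
  f_x(x, y) = 6*x**2 + 2*x*y + y, f_y(x, y) = x**2 + x - 3*y**2 - 2*y.
  f_x(P) = 59, f_y(P) = 5 (gradient nonzero, so P is smooth).
Step 3: tangent line at P: 59·(x − -3) + 5·(y − -1) = 0.
Expanding: 59*x + 5*y + 182 = 0.


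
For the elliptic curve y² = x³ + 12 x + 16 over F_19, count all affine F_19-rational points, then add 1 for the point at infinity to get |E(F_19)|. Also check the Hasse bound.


Affine points = {(0, 4), (0, 15), (5, 7), (5, 12), (6, 0), (7, 5), (7, 14), (8, 4), (8, 15), (9, 6), (9, 13), (11, 4), (11, 15), (12, 8), (12, 11)}; affine count = 15; |E(F_19)| = 16.

Discriminant check: Δ ∝ 4a³ + 27b² = 4·12³ + 27·16² = 4·1728 + 27·256 ≡ 11 (mod 19). Nonzero ⇒ E is nonsingular.
For each x ∈ F_19, compute rhs = x³ + 12·x + 16 mod 19, then count y ∈ F_19 with y² ≡ rhs.
  x = 0: rhs = 16, matching y values: 4, 15 (2 points).
  x = 1: rhs = 10, matching y values: none (0 points).
  x = 2: rhs = 10, matching y values: none (0 points).
  x = 3: rhs = 3, matching y values: none (0 points).
  x = 4: rhs = 14, matching y values: none (0 points).
  x = 5: rhs = 11, matching y values: 7, 12 (2 points).
  x = 6: rhs = 0, matching y values: 0 (1 points).
  x = 7: rhs = 6, matching y values: 5, 14 (2 points).
  x = 8: rhs = 16, matching y values: 4, 15 (2 points).
  x = 9: rhs = 17, matching y values: 6, 13 (2 points).
  x = 10: rhs = 15, matching y values: none (0 points).
  x = 11: rhs = 16, matching y values: 4, 15 (2 points).
  x = 12: rhs = 7, matching y values: 8, 11 (2 points).
  x = 13: rhs = 13, matching y values: none (0 points).
  x = 14: rhs = 2, matching y values: none (0 points).
  x = 15: rhs = 18, matching y values: none (0 points).
  x = 16: rhs = 10, matching y values: none (0 points).
  x = 17: rhs = 3, matching y values: none (0 points).
  x = 18: rhs = 3, matching y values: none (0 points).
Total affine count: 15.
Full point count |E(F_19)| = 15 + 1 = 16.
Hasse bound: |16 − (19+1)| = |-4| = 4 ≤ 2√19 ≈ 8.7178 ✓.


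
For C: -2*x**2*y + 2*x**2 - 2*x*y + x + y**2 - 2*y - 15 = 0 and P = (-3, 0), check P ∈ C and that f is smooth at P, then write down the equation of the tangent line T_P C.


Tangent line at P: -11*x - 14*y - 33 = 0.

Step 1: f(-3, 0) = 0, so P lies on C.
Step 2: partial derivatives
  f_x(x, y) = -4*x*y + 4*x - 2*y + 1, f_y(x, y) = -2*x**2 - 2*x + 2*y - 2.
  f_x(P) = -11, f_y(P) = -14 (gradient nonzero, so P is smooth).
Step 3: tangent line at P: -11·(x − -3) + -14·(y − 0) = 0.
Expanding: -11*x - 14*y - 33 = 0.


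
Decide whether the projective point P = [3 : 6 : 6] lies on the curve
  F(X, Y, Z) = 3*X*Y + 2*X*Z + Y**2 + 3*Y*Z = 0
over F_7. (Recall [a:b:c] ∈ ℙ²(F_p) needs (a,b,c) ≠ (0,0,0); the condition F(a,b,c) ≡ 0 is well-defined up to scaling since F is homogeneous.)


F(3,6,6) ≡ 3 (mod 7); P is NOT on the curve.

Evaluate F(3, 6, 6) term-by-term (mod 7).
  3*X*Y ↦ 3·3·6·1 = 54
  2*X*Z ↦ 2·3·1·6 = 36
  Y**2 ↦ 1·1·36·1 = 36
  3*Y*Z ↦ 3·1·6·6 = 108
Sum: F(3, 6, 6) = (54) + (36) + (36) + (108) = 234.
Reducing mod 7: 234 ≡ 3 (mod 7).
Since F(a, b, c) ≡ 3 ≠ 0 (mod 7), P does NOT lie on the curve.


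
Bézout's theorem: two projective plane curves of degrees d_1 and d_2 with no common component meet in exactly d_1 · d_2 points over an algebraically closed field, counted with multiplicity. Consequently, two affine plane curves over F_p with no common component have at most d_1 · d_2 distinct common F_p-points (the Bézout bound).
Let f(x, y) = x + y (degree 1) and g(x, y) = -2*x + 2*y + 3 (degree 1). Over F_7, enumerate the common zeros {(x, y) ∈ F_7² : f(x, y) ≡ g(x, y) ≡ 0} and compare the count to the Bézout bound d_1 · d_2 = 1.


Common zeros: {(6, 1)}; count = 1; Bézout bound = 1.

deg(f) = 1, deg(g) = 1, so Bézout bound = 1.
Scan x ∈ F_7. For each x, list the y ∈ F_7 with f(x, y) ≡ 0 and those with g(x, y) ≡ 0 (mod 7); the common zeros in that column are the intersection.
  x = 0: f ≡ 0 at y ∈ {0}; g ≡ 0 at y ∈ {2}; common: ∅.
  x = 1: f ≡ 0 at y ∈ {6}; g ≡ 0 at y ∈ {3}; common: ∅.
  x = 2: f ≡ 0 at y ∈ {5}; g ≡ 0 at y ∈ {4}; common: ∅.
  x = 3: f ≡ 0 at y ∈ {4}; g ≡ 0 at y ∈ {5}; common: ∅.
  x = 4: f ≡ 0 at y ∈ {3}; g ≡ 0 at y ∈ {6}; common: ∅.
  x = 5: f ≡ 0 at y ∈ {2}; g ≡ 0 at y ∈ {0}; common: ∅.
  x = 6: f ≡ 0 at y ∈ {1}; g ≡ 0 at y ∈ {1}; common: {1}.
Collecting: common zeros = {(6, 1)}, so the count is 1.
Comparison with the Bézout bound: 1 ≤ 1 = deg(f)·deg(g), as expected for curves with no common component (the bound is attained).
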